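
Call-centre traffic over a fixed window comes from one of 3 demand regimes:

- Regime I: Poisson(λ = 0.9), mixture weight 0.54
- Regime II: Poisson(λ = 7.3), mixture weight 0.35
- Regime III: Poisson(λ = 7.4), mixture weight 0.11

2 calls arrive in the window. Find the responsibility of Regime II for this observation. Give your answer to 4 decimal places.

By Bayes' theorem, P(k | x) = π_k f_k(x) / Σ_j π_j f_j(x).
Poisson probabilities:
  p_I = e^(−0.9)·0.9^2/2! = 0.164661
  p_II = e^(−7.3)·7.3^2/2! = 0.0179997
  p_III = e^(−7.4)·7.4^2/2! = 0.0167361
Prior × likelihood for each component:
  π_I·p_I = 0.54 × 0.164661 = 0.0889168
  π_II·p_II = 0.35 × 0.0179997 = 0.00629991
  π_III·p_III = 0.11 × 0.0167361 = 0.00184097
Sum: 0.0889168 + 0.00629991 + 0.00184097 = 0.0970577
P(Regime II | the observation) ≈ 0.0649

0.0649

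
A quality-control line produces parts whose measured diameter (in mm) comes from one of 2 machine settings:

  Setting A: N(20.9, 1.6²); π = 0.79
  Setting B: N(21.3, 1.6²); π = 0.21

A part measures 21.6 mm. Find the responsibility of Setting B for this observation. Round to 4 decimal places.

P(component k | x) = π_k·f_k(x) / marginal(x), where marginal(x) = Σ_j π_j·f_j(x).
Evaluate each component's likelihood at the observed value:
  L_A = (1/(1.6·√(2π)))·exp(−(21.6−20.9)²/(2·1.6²)) = 0.249339·exp(-0.09570) = 0.226583
  L_B = (1/(1.6·√(2π)))·exp(−(21.6−21.3)²/(2·1.6²)) = 0.249339·exp(-0.01758) = 0.244994
Multiply by the mixture weights:
  π_A·L_A = 0.79 × 0.226583 = 0.179
  π_B·L_B = 0.21 × 0.244994 = 0.0514488
Denominator: 0.179 + 0.0514488 = 0.230449
Responsibility of Setting B: 0.0514488 / 0.230449 ≈ 0.2233

0.2233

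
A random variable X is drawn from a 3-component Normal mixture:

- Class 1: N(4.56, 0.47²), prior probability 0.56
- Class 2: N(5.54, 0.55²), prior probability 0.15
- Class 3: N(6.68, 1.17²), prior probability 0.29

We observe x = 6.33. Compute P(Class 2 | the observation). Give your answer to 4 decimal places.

P(component k | x) = π_k·f_k(x) / marginal(x), where marginal(x) = Σ_j π_j·f_j(x).
Evaluate each component's likelihood at the observed value:
  L_1 = 0.000706538
  L_2 = 0.258549
  L_3 = 0.326056
Multiply by the mixture weights:
  π_1·L_1 = 0.56 × 0.000706538 = 0.000395661
  π_2·L_2 = 0.15 × 0.258549 = 0.0387823
  π_3·L_3 = 0.29 × 0.326056 = 0.0945562
Sum: 0.000395661 + 0.0387823 + 0.0945562 = 0.133734
Responsibility of Class 2: 0.0387823 / 0.133734 ≈ 0.2900

0.2900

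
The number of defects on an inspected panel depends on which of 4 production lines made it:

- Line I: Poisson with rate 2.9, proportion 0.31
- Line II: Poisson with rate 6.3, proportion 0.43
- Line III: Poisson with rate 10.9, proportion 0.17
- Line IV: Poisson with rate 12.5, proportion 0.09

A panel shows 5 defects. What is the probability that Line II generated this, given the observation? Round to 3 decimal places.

P(component k | x) = P(Z=k)·f_k(x) / marginal(x), where marginal(x) = Σ_j P(Z=j)·f_j(x).
Poisson probabilities:
  f_I = e^(−2.9)·2.9^5/5! = 0.0940491
  f_II = e^(−6.3)·6.3^5/5! = 0.151868
  f_III = e^(−10.9)·10.9^5/5! = 0.0236669
  f_IV = e^(−12.5)·12.5^5/5! = 0.00947737
Multiply by the mixture weights:
  P(Z=I)·f_I = 0.31 × 0.0940491 = 0.0291552
  P(Z=II)·f_II = 0.43 × 0.151868 = 0.0653032
  P(Z=III)·f_III = 0.17 × 0.0236669 = 0.00402337
  P(Z=IV)·f_IV = 0.09 × 0.00947737 = 0.000852963
Marginal: 0.0291552 + 0.0653032 + 0.00402337 + 0.000852963 = 0.0993348
P(Line II | data) = 0.0653032 / 0.0993348 ≈ 0.657

0.657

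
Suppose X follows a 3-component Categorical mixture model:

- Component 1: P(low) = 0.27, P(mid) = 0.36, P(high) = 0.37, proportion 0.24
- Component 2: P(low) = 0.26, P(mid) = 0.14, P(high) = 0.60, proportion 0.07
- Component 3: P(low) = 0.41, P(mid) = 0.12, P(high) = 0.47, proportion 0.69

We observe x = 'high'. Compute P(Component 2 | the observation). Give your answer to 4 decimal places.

By Bayes' theorem, P(k | x) = w_k f_k(x) / Σ_j w_j f_j(x).
Component likelihoods at x = 'high':
  p_1 = P(high | comp) = 0.37
  p_2 = P(high | comp) = 0.60
  p_3 = P(high | comp) = 0.47
Multiply by the mixture weights:
  w_1·p_1 = 0.24 × 0.37 = 0.0888
  w_2·p_2 = 0.07 × 0.6 = 0.042
  w_3·p_3 = 0.69 × 0.47 = 0.3243
Sum: 0.0888 + 0.042 + 0.3243 = 0.4551
So the posterior for Component 2 is 0.042 / 0.4551 ≈ 0.0923.

0.0923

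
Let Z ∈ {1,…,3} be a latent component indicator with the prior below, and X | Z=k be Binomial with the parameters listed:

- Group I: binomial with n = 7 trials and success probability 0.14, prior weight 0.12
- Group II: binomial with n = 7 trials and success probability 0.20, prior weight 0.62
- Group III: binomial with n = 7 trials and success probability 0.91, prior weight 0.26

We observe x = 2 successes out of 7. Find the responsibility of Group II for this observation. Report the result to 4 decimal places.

Apply Bayes' rule: the posterior for each component is proportional to its prior times its likelihood at x.
Binomial probabilities:
  L_I = C(7,2)·0.14^2·0.86^5 = 21·0.0196·0.470427 = 0.193628
  L_II = C(7,2)·0.20^2·0.80^5 = 21·0.04·0.32768 = 0.275251
  L_III = C(7,2)·0.91^2·0.09^5 = 21·0.8281·5.9049e-06 = 0.000102687
Weight by the priors:
  w_I·L_I = 0.12 × 0.193628 = 0.0232353
  w_II·L_II = 0.62 × 0.275251 = 0.170656
  w_III·L_III = 0.26 × 0.000102687 = 2.66986e-05
Denominator: 0.0232353 + 0.170656 + 2.66986e-05 = 0.193918
So the posterior for Group II is 0.170656 / 0.193918 ≈ 0.8800.

0.8800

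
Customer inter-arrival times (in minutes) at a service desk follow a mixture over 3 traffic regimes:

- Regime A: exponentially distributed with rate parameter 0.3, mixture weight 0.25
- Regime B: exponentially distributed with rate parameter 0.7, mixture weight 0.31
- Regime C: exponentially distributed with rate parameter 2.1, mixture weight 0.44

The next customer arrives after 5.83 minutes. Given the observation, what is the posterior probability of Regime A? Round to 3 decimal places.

The responsibility of component k is P(Z=k) f_k(x) divided by Σ_j P(Z=j) f_j(x).
Evaluate each component's likelihood at the observed value:
  p_A = 0.0521843
  p_B = 0.0118234
  p_C = 1.01193e-05
Prior × likelihood for each component:
  P(Z=A)·p_A = 0.25 × 0.0521843 = 0.0130461
  P(Z=B)·p_B = 0.31 × 0.0118234 = 0.00366525
  P(Z=C)·p_C = 0.44 × 1.01193e-05 = 4.45251e-06
Normaliser: 0.0130461 + 0.00366525 + 4.45251e-06 = 0.0167158
P(Regime A | data) = 0.0130461 / 0.0167158 ≈ 0.780

0.780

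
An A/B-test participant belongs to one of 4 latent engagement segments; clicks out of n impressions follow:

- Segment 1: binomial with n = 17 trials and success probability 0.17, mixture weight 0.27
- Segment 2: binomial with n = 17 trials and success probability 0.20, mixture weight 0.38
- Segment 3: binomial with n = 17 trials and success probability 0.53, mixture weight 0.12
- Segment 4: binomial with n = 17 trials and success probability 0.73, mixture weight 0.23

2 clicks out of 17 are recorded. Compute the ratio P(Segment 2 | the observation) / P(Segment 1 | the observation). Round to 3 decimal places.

The posterior odds equal the prior odds times the likelihood ratio: (P(Z=i)/P(Z=j))·(f_i(x)/f_j(x)).
Component likelihoods at x = 2 clicks out of 17:
  p_1 = 0.240219
  p_2 = 0.191403
  p_3 = 0.000460849
  p_4 = 2.14112e-07
Posterior odds = (P(Z=2)·p_2) / (P(Z=1)·p_1) = (0.38·0.191403) / (0.27·0.240219) = 0.0727331 / 0.0648592 ≈ 1.121

1.121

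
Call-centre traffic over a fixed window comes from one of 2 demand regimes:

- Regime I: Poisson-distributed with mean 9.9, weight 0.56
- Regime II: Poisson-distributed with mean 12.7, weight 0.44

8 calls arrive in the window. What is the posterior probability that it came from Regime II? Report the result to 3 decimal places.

0.259

Apply Bayes' rule: the posterior for each component is proportional to its prior times its likelihood at x.
Poisson probabilities:
  p_I = e^(−9.9)·9.9^8/8! = 0.114827
  p_II = e^(−12.7)·12.7^8/8! = 0.0512117
Unnormalised posteriors:
  w_I·p_I = 0.56 × 0.114827 = 0.0643034
  w_II·p_II = 0.44 × 0.0512117 = 0.0225332
Marginal: 0.0643034 + 0.0225332 = 0.0868365
P(Regime II | data) ≈ 0.259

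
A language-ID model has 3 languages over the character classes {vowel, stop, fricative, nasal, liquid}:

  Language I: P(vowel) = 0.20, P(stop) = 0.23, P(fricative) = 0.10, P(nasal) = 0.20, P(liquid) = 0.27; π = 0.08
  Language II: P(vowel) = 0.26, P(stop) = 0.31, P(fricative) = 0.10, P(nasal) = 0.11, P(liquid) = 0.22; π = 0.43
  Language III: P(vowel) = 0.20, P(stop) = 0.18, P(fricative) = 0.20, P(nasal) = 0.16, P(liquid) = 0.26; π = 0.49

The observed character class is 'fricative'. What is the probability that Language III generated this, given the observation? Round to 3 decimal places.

P(component k | x) = w_k·f_k(x) / marginal(x), where marginal(x) = Σ_j w_j·f_j(x).
Component likelihoods at x = 'fricative':
  f_I = P(fricative | comp) = 0.10
  f_II = P(fricative | comp) = 0.10
  f_III = P(fricative | comp) = 0.20
Weight by the priors:
  w_I·f_I = 0.08 × 0.1 = 0.008
  w_II·f_II = 0.43 × 0.1 = 0.043
  w_III·f_III = 0.49 × 0.2 = 0.098
Marginal: 0.008 + 0.043 + 0.098 = 0.149
P(Language III | x) ≈ 0.658

0.658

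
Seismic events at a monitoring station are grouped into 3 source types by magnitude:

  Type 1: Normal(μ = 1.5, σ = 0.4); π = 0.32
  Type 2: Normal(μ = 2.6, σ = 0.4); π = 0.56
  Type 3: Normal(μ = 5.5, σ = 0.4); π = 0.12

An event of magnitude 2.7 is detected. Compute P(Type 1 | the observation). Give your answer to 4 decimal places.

0.0065

The responsibility of component k is π_k f_k(x) divided by Σ_j π_j f_j(x).
Evaluate each component's likelihood at the observed value:
  f_1 = (1/(0.4·√(2π)))·exp(−(2.7−1.5)²/(2·0.4²)) = 0.997356·exp(-4.50000) = 0.0110796
  f_2 = (1/(0.4·√(2π)))·exp(−(2.7−2.6)²/(2·0.4²)) = 0.997356·exp(-0.03125) = 0.96667
  f_3 = (1/(0.4·√(2π)))·exp(−(2.7−5.5)²/(2·0.4²)) = 0.997356·exp(-24.50000) = 2.28368e-11
Weight by the priors:
  π_1·f_1 = 0.32 × 0.0110796 = 0.00354548
  π_2·f_2 = 0.56 × 0.96667 = 0.541335
  π_3·f_3 = 0.12 × 2.28368e-11 = 2.74042e-12
Denominator: 0.00354548 + 0.541335 + 2.74042e-12 = 0.544881
P(Type 1 | data) ≈ 0.0065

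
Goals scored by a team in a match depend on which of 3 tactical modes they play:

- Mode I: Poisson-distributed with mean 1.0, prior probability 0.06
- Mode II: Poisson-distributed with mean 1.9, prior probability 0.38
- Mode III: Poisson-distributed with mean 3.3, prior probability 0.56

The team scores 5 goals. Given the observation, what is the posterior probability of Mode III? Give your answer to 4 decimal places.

Posterior ∝ prior × likelihood, so P(k | x) ∝ π_k f_k(x); normalise over all components.
Evaluate each component's likelihood at the observed value:
  f_I = e^(−1.0)·1.0^5/5! = 0.00306566
  f_II = e^(−1.9)·1.9^5/5! = 0.0308622
  f_III = e^(−3.3)·3.3^5/5! = 0.120286
Weight by the priors:
  π_I·f_I = 0.06 × 0.00306566 = 0.00018394
  π_II·f_II = 0.38 × 0.0308622 = 0.0117276
  π_III·f_III = 0.56 × 0.120286 = 0.0673604
Evidence: 0.00018394 + 0.0117276 + 0.0673604 = 0.079272
So the posterior for Mode III is 0.0673604 / 0.079272 ≈ 0.8497.

0.8497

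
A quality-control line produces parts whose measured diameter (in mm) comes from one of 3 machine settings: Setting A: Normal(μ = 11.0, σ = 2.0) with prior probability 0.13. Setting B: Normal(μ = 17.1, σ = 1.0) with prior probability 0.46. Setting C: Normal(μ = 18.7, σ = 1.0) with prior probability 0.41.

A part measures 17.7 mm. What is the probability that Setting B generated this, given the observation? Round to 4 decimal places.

0.6069

By Bayes' theorem, P(k | x) = π_k f_k(x) / Σ_j π_j f_j(x).
Evaluate each component's likelihood at the observed value:
  f_A = (1/(2.0·√(2π)))·exp(−(17.7−11.0)²/(2·2.0²)) = 0.199471·exp(-5.61125) = 0.000729365
  f_B = (1/(1.0·√(2π)))·exp(−(17.7−17.1)²/(2·1.0²)) = 0.398942·exp(-0.18000) = 0.333225
  f_C = (1/(1.0·√(2π)))·exp(−(17.7−18.7)²/(2·1.0²)) = 0.398942·exp(-0.50000) = 0.241971
Multiply by the mixture weights:
  π_A·f_A = 0.13 × 0.000729365 = 9.48175e-05
  π_B·f_B = 0.46 × 0.333225 = 0.153283
  π_C·f_C = 0.41 × 0.241971 = 0.099208
Sum: 9.48175e-05 + 0.153283 + 0.099208 = 0.252586
P(Setting B | 17.7 mm) = 0.153283 / 0.252586 ≈ 0.6069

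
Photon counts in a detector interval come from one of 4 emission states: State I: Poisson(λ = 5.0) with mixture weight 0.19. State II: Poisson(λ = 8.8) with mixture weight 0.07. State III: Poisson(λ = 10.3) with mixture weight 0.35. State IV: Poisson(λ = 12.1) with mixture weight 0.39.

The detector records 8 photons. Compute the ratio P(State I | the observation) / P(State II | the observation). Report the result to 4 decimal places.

Only the two components matter; the odds are (w_i f_i(x)) / (w_j f_j(x)).
Poisson probabilities:
  L_I = e^(−5.0)·5.0^8/8! = 0.065278
  L_II = e^(−8.8)·8.8^8/8! = 0.134446
  L_III = e^(−10.3)·10.3^8/8! = 0.105668
  L_IV = e^(−12.1)·12.1^8/8! = 0.0633577
Posterior odds = (w_I·L_I) / (w_II·L_II) = (0.19·0.065278) / (0.07·0.134446) = 0.0124028 / 0.00941125 ≈ 1.3179

1.3179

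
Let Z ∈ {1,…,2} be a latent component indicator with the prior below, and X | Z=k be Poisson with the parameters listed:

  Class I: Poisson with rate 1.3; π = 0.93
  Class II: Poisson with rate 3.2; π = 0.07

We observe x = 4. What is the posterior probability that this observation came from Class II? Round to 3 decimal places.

0.292

Apply Bayes' rule: the posterior for each component is proportional to its prior times its likelihood at x.
Poisson probabilities:
  p_I = e^(−1.3)·1.3^4/4! = 0.0324324
  p_II = e^(−3.2)·3.2^4/4! = 0.178093
Unnormalised posteriors:
  π_I·p_I = 0.93 × 0.0324324 = 0.0301621
  π_II·p_II = 0.07 × 0.178093 = 0.0124665
Normaliser: 0.0301621 + 0.0124665 = 0.0426286
Responsibility of Class II: 0.0124665 / 0.0426286 ≈ 0.292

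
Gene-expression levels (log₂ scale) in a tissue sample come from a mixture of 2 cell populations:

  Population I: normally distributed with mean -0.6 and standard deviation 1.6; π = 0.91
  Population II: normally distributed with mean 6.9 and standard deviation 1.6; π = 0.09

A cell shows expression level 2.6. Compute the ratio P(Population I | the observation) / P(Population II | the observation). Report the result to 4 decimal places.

50.6512

Posterior odds = (w_i f_i(x)) / (w_j f_j(x)); the normalising sum cancels.
Component likelihoods at x = 2.6:
  f_I = 0.0337444
  f_II = 0.00673613
Odds = (0.91/0.09) × (0.0337444/0.00673613) = 10.1111 × 5.00946 ≈ 50.6512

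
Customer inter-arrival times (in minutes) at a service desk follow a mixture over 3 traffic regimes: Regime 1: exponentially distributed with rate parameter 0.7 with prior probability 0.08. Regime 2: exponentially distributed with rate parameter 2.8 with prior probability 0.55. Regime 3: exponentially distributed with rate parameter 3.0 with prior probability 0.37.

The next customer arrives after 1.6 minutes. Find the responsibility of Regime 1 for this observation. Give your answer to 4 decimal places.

0.4073

By Bayes' theorem, P(k | x) = w_k f_k(x) / Σ_j w_j f_j(x).
Component likelihoods at x = 1.6 minutes:
  L_1 = 0.228396
  L_2 = 0.0317336
  L_3 = 0.0246892
Weight by the priors:
  w_1·L_1 = 0.08 × 0.228396 = 0.0182717
  w_2·L_2 = 0.55 × 0.0317336 = 0.0174535
  w_3·L_3 = 0.37 × 0.0246892 = 0.00913502
Denominator: 0.0182717 + 0.0174535 + 0.00913502 = 0.0448601
Responsibility of Regime 1: 0.0182717 / 0.0448601 ≈ 0.4073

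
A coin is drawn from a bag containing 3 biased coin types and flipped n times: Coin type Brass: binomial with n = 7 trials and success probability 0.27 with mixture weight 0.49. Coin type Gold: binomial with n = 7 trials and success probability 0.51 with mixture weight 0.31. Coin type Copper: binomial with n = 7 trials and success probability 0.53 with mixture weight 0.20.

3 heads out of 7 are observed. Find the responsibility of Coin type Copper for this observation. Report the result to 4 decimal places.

0.2214

Apply Bayes' rule: the posterior for each component is proportional to its prior times its likelihood at x.
Component likelihoods at x = 3 heads out of 7:
  f_Brass = C(7,3)·0.27^3·0.73^4 = 35·0.019683·0.283982 = 0.195637
  f_Gold = C(7,3)·0.51^3·0.49^4 = 35·0.132651·0.057648 = 0.267647
  f_Copper = C(7,3)·0.53^3·0.47^4 = 35·0.148877·0.0487968 = 0.254265
Weight by the priors:
  π_Brass·f_Brass = 0.49 × 0.195637 = 0.0958621
  π_Gold·f_Gold = 0.31 × 0.267647 = 0.0829707
  π_Copper·f_Copper = 0.20 × 0.254265 = 0.0508531
Sum: 0.0958621 + 0.0829707 + 0.0508531 = 0.229686
So the posterior for Coin type Copper is 0.0508531 / 0.229686 ≈ 0.2214.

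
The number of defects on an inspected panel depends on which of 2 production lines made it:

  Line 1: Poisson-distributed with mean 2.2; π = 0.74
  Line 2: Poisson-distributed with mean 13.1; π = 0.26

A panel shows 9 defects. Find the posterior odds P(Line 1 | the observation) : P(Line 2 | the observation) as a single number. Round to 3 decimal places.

Only the two components matter; the odds are (w_i f_i(x)) / (w_j f_j(x)).
Evaluate each component's likelihood at the observed value:
  p_1 = e^(−2.2)·2.2^9/9! = 0.000368632
  p_2 = e^(−13.1)·13.1^9/9! = 0.0640355
Odds = (0.74/0.26) × (0.000368632/0.0640355) = 2.84615 × 0.00575668 ≈ 0.016

0.016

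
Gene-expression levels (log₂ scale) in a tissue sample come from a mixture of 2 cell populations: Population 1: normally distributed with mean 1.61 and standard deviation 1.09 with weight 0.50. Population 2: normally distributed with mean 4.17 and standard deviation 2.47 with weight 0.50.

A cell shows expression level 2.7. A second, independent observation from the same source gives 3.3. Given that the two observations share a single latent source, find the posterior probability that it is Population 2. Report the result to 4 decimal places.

By Bayes' theorem, P(k | x) = P(Z=k) f_k(x) / Σ_j P(Z=j) f_j(x).
Since both observations come from the same component, the likelihood for component k is f_k(x₁)·f_k(x₂).
  L_1 = [(1/(1.09·√(2π)))·exp(−(2.7−1.61)²/(2·1.09²)) = 0.366002·exp(-0.50000) = 0.221991] × [0.110022] = 0.0244239
  L_2 = [(1/(2.47·√(2π)))·exp(−(2.7−4.17)²/(2·2.47²)) = 0.161515·exp(-0.17710) = 0.135301] × [0.1518] = 0.0205387
Prior × likelihood for each component:
  P(Z=1)·L_1 = 0.50 × 0.0244239 = 0.0122119
  P(Z=2)·L_2 = 0.50 × 0.0205387 = 0.0102694
Marginal: 0.0122119 + 0.0102694 = 0.0224813
P(Population 2 | x) = 0.0102694 / 0.0224813 ≈ 0.4568

0.4568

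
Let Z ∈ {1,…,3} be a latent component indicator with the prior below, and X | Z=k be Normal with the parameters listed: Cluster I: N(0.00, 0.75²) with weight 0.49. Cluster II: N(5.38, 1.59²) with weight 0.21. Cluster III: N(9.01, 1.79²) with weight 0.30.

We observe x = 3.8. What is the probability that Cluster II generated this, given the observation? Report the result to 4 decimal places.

Apply Bayes' rule: the posterior for each component is proportional to its prior times its likelihood at x.
Evaluate each component's likelihood at the observed value:
  f_I = (1/(0.75·√(2π)))·exp(−(3.8−0.00)²/(2·0.75²)) = 0.531923·exp(-12.83556) = 1.41722e-06
  f_II = (1/(1.59·√(2π)))·exp(−(3.8−5.38)²/(2·1.59²)) = 0.250907·exp(-0.49373) = 0.15314
  f_III = (1/(1.79·√(2π)))·exp(−(3.8−9.01)²/(2·1.79²)) = 0.222873·exp(-4.23584) = 0.00322445
Unnormalised posteriors:
  π_I·f_I = 0.49 × 1.41722e-06 = 6.94439e-07
  π_II·f_II = 0.21 × 0.15314 = 0.0321594
  π_III·f_III = 0.30 × 0.00322445 = 0.000967335
Evidence: 6.94439e-07 + 0.0321594 + 0.000967335 = 0.0331274
P(Cluster II | the observation) = 0.0321594 / 0.0331274 ≈ 0.9708

0.9708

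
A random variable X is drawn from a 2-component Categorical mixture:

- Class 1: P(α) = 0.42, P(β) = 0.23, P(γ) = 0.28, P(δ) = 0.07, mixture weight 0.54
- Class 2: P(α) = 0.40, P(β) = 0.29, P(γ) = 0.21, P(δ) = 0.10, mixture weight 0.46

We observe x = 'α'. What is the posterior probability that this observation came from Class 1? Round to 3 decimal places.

Apply Bayes' rule: the posterior for each component is proportional to its prior times its likelihood at x.
Evaluate each component's likelihood at the observed value:
  p_1 = 0.42
  p_2 = 0.4
Multiply by the mixture weights:
  π_1·p_1 = 0.54 × 0.42 = 0.2268
  π_2·p_2 = 0.46 × 0.4 = 0.184
Normaliser: 0.2268 + 0.184 = 0.4108
So the posterior for Class 1 is 0.2268 / 0.4108 ≈ 0.552.

0.552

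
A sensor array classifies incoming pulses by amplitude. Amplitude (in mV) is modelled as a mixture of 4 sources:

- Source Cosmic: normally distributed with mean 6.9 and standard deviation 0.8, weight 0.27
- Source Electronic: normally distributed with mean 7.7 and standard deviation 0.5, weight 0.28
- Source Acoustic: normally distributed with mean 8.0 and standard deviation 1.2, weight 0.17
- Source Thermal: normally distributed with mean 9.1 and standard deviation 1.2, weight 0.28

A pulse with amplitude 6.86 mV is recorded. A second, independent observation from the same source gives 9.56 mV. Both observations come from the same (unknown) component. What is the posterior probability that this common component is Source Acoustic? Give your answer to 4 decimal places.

0.4902

Apply Bayes' rule: the posterior for each component is proportional to its prior times its likelihood at x.
Since both observations come from the same component, the likelihood for component k is f_k(x₁)·f_k(x₂).
  f_Cosmic = [(1/(0.8·√(2π)))·exp(−(6.86−6.9)²/(2·0.8²)) = 0.498678·exp(-0.00125) = 0.498055] × [0.00198208] = 0.000987186
  f_Electronic = [(1/(0.5·√(2π)))·exp(−(6.86−7.7)²/(2·0.5²)) = 0.797885·exp(-1.41120) = 0.194565] × [0.000788805] = 0.000153473
  f_Acoustic = [(1/(1.2·√(2π)))·exp(−(6.86−8.0)²/(2·1.2²)) = 0.332452·exp(-0.45125) = 0.211716] × [0.142807] = 0.0302345
  f_Thermal = [(1/(1.2·√(2π)))·exp(−(6.86−9.1)²/(2·1.2²)) = 0.332452·exp(-1.74222) = 0.0582226] × [0.308902] = 0.017985
Prior × likelihood for each component:
  P(Z=Cosmic)·f_Cosmic = 0.27 × 0.000987186 = 0.00026654
  P(Z=Electronic)·f_Electronic = 0.28 × 0.000153473 = 4.29726e-05
  P(Z=Acoustic)·f_Acoustic = 0.17 × 0.0302345 = 0.00513987
  P(Z=Thermal)·f_Thermal = 0.28 × 0.017985 = 0.00503581
Denominator: 0.00026654 + 4.29726e-05 + 0.00513987 + 0.00503581 = 0.0104852
Responsibility of Source Acoustic: 0.00513987 / 0.0104852 ≈ 0.4902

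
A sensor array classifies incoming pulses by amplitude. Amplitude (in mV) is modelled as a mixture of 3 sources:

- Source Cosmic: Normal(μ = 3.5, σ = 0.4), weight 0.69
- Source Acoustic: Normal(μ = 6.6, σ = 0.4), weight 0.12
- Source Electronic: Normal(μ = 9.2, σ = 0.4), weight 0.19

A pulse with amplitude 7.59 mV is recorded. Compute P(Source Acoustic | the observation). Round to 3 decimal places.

0.990

Posterior ∝ prior × likelihood, so P(k | x) ∝ π_k f_k(x); normalise over all components.
Component likelihoods at x = 7.59 mV:
  L_Cosmic = 1.97683e-23
  L_Acoustic = 0.0466324
  L_Electronic = 0.000302642
Unnormalised posteriors:
  π_Cosmic·L_Cosmic = 0.69 × 1.97683e-23 = 1.36402e-23
  π_Acoustic·L_Acoustic = 0.12 × 0.0466324 = 0.00559588
  π_Electronic·L_Electronic = 0.19 × 0.000302642 = 5.7502e-05
Denominator: 1.36402e-23 + 0.00559588 + 5.7502e-05 = 0.00565339
So the posterior for Source Acoustic is 0.00559588 / 0.00565339 ≈ 0.990.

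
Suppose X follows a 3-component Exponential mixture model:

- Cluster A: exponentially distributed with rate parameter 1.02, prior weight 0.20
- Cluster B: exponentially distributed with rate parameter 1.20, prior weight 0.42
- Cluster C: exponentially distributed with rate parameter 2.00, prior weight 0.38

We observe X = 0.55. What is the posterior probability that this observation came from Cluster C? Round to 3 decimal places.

P(component k | x) = w_k·f_k(x) / marginal(x), where marginal(x) = Σ_j w_j·f_j(x).
Exponential densities:
  L_A = 1.02·e^(−1.02·0.55) = 1.02·e^(−0.5610) = 0.582051
  L_B = 1.20·e^(−1.20·0.55) = 1.20·e^(−0.6600) = 0.620222
  L_C = 2.00·e^(−2.00·0.55) = 2.00·e^(−1.1000) = 0.665742
Prior × likelihood for each component:
  w_A·L_A = 0.20 × 0.582051 = 0.11641
  w_B·L_B = 0.42 × 0.620222 = 0.260493
  w_C·L_C = 0.38 × 0.665742 = 0.252982
Denominator: 0.11641 + 0.260493 + 0.252982 = 0.629885
P(Cluster C | data) ≈ 0.402

0.402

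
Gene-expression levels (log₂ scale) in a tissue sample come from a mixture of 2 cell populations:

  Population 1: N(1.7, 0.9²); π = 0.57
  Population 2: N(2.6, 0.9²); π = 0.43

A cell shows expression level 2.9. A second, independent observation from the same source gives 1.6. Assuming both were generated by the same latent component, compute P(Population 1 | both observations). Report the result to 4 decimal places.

0.5149

Apply Bayes' rule: the posterior for each component is proportional to its prior times its likelihood at x.
Since both observations come from the same component, the likelihood for component k is f_k(x₁)·f_k(x₂).
  L_1 = [(1/(0.9·√(2π)))·exp(−(2.9−1.7)²/(2·0.9²)) = 0.443269·exp(-0.88889) = 0.182233] × [0.440541] = 0.0802814
  L_2 = [(1/(0.9·√(2π)))·exp(−(2.9−2.6)²/(2·0.9²)) = 0.443269·exp(-0.05556) = 0.419315] × [0.239103] = 0.100259
Unnormalised posteriors:
  P(Z=1)·L_1 = 0.57 × 0.0802814 = 0.0457604
  P(Z=2)·L_2 = 0.43 × 0.100259 = 0.0431115
Evidence: 0.0457604 + 0.0431115 = 0.0888719
P(Population 1 | x) = 0.0457604 / 0.0888719 ≈ 0.5149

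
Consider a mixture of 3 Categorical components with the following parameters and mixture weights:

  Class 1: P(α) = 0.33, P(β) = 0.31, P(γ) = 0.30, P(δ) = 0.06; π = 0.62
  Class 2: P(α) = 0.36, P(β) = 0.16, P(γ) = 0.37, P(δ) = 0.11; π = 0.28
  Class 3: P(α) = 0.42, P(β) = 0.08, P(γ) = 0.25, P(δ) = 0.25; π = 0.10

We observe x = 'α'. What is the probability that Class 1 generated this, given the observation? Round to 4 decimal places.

0.5889

By Bayes' theorem, P(k | x) = P(Z=k) f_k(x) / Σ_j P(Z=j) f_j(x).
Component likelihoods at x = 'α':
  L_1 = P(α | comp) = 0.33
  L_2 = P(α | comp) = 0.36
  L_3 = P(α | comp) = 0.42
Weight by the priors:
  P(Z=1)·L_1 = 0.62 × 0.33 = 0.2046
  P(Z=2)·L_2 = 0.28 × 0.36 = 0.1008
  P(Z=3)·L_3 = 0.10 × 0.42 = 0.042
Normaliser: 0.2046 + 0.1008 + 0.042 = 0.3474
P(Class 1 | 'α') = 0.2046 / 0.3474 ≈ 0.5889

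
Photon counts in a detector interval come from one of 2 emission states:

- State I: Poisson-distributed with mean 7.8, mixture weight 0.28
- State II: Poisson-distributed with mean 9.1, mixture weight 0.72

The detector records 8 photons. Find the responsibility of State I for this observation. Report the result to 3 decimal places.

The responsibility of component k is w_k f_k(x) divided by Σ_j w_j f_j(x).
Evaluate each component's likelihood at the observed value:
  p_I = e^(−7.8)·7.8^8/8! = 0.139232
  p_II = e^(−9.1)·9.1^8/8! = 0.130236
Prior × likelihood for each component:
  w_I·p_I = 0.28 × 0.139232 = 0.038985
  w_II·p_II = 0.72 × 0.130236 = 0.0937699
Sum: 0.038985 + 0.0937699 = 0.132755
P(State I | 8 photons) = 0.038985 / 0.132755 ≈ 0.294

0.294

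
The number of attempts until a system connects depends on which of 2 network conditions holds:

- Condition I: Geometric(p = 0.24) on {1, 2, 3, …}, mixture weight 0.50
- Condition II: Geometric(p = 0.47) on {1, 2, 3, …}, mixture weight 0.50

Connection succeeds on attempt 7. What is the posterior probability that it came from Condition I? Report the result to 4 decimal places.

0.8162

The responsibility of component k is π_k f_k(x) divided by Σ_j π_j f_j(x).
Component likelihoods at x = 7:
  p_I = 0.24·(1−0.24)^6 = 0.24·0.1927 = 0.046248
  p_II = 0.47·(1−0.47)^6 = 0.47·0.0221644 = 0.0104172
Unnormalised posteriors:
  π_I·p_I = 0.50 × 0.046248 = 0.023124
  π_II·p_II = 0.50 × 0.0104172 = 0.00520862
Marginal: 0.023124 + 0.00520862 = 0.0283326
So the posterior for Condition I is 0.023124 / 0.0283326 ≈ 0.8162.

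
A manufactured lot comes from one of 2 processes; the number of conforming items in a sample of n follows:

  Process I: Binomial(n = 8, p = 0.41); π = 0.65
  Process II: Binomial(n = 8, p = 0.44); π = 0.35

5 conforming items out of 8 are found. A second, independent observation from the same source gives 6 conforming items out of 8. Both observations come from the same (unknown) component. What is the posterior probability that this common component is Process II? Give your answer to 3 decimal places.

0.474

By Bayes' theorem, P(k | x) = w_k f_k(x) / Σ_j w_j f_j(x).
Since both observations come from the same component, the likelihood for component k is f_k(x₁)·f_k(x₂).
  p_I = [0.133249] × [0.0462983] = 0.0061692
  p_II = [0.162187] × [0.0637162] = 0.0103339
Multiply by the mixture weights:
  w_I·p_I = 0.65 × 0.0061692 = 0.00400998
  w_II·p_II = 0.35 × 0.0103339 = 0.00361688
Sum: 0.00400998 + 0.00361688 = 0.00762685
P(Process II | x) = 0.00361688 / 0.00762685 ≈ 0.474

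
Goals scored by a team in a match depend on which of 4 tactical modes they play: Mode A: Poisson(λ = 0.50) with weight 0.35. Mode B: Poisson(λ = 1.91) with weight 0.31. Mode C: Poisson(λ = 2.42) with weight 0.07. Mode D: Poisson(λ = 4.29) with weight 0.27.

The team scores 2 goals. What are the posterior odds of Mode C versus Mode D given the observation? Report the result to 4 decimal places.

0.5353

Since P(k|x) ∝ π_k f_k(x), the posterior odds are π_i f_i(x) / (π_j f_j(x)).
Evaluate each component's likelihood at the observed value:
  p_A = 0.0758163
  p_B = 0.270106
  p_C = 0.26038
  p_D = 0.126113
Posterior odds = (π_C·p_C) / (π_D·p_D) = (0.07·0.26038) / (0.27·0.126113) = 0.0182266 / 0.0340506 ≈ 0.5353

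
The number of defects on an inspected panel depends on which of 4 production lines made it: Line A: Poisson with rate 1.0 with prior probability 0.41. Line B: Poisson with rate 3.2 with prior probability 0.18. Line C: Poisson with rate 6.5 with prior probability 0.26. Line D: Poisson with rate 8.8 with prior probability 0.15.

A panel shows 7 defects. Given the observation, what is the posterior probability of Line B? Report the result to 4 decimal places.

Apply Bayes' rule: the posterior for each component is proportional to its prior times its likelihood at x.
Component likelihoods at x = 7 defects:
  p_A = e^(−1.0)·1.0^7/7! = 7.2992e-05
  p_B = e^(−3.2)·3.2^7/7! = 0.0277893
  p_C = e^(−6.5)·6.5^7/7! = 0.146234
  p_D = e^(−8.8)·8.8^7/7! = 0.122224
Weight by the priors:
  w_A·p_A = 0.41 × 7.2992e-05 = 2.99267e-05
  w_B·p_B = 0.18 × 0.0277893 = 0.00500207
  w_C·p_C = 0.26 × 0.146234 = 0.0380209
  w_D·p_D = 0.15 × 0.122224 = 0.0183336
Marginal: 2.99267e-05 + 0.00500207 + 0.0380209 + 0.0183336 = 0.0613865
So the posterior for Line B is 0.00500207 / 0.0613865 ≈ 0.0815.

0.0815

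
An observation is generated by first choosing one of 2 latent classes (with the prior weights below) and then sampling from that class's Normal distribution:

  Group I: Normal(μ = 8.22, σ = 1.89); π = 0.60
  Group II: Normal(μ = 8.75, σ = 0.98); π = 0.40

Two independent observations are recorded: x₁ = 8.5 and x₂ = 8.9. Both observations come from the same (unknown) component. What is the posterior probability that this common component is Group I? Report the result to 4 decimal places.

Posterior ∝ prior × likelihood, so P(k | x) ∝ π_k f_k(x); normalise over all components.
Since both observations come from the same component, the likelihood for component k is f_k(x₁)·f_k(x₂).
  p_I = [0.208777] × [0.197851] = 0.0413068
  p_II = [0.394051] × [0.402343] = 0.158544
Weight by the priors:
  π_I·p_I = 0.60 × 0.0413068 = 0.0247841
  π_II·p_II = 0.40 × 0.158544 = 0.0634175
Denominator: 0.0247841 + 0.0634175 = 0.0882016
Responsibility of Group I: 0.0247841 / 0.0882016 ≈ 0.2810

0.2810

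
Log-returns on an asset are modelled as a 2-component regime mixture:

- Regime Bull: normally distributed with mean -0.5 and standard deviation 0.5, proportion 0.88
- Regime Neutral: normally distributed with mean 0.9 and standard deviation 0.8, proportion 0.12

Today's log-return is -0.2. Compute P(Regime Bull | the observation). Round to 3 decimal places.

The responsibility of component k is w_k f_k(x) divided by Σ_j w_j f_j(x).
Normal densities:
  L_Bull = 0.666449
  L_Neutral = 0.193765
Prior × likelihood for each component:
  w_Bull·L_Bull = 0.88 × 0.666449 = 0.586475
  w_Neutral·L_Neutral = 0.12 × 0.193765 = 0.0232518
Normaliser: 0.586475 + 0.0232518 = 0.609727
So the posterior for Regime Bull is 0.586475 / 0.609727 ≈ 0.962.

0.962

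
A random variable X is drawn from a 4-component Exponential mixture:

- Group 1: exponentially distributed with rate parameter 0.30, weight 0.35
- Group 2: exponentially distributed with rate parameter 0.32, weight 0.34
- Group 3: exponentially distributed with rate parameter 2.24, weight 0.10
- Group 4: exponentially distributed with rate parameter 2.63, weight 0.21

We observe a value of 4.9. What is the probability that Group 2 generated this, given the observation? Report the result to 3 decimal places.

P(component k | x) = w_k·f_k(x) / marginal(x), where marginal(x) = Σ_j w_j·f_j(x).
Component likelihoods at x = 4.9:
  L_1 = 0.0689776
  L_2 = 0.0667077
  L_3 = 3.83206e-05
  L_4 = 6.65584e-06
Prior × likelihood for each component:
  w_1·L_1 = 0.35 × 0.0689776 = 0.0241422
  w_2·L_2 = 0.34 × 0.0667077 = 0.0226806
  w_3·L_3 = 0.10 × 3.83206e-05 = 3.83206e-06
  w_4·L_4 = 0.21 × 6.65584e-06 = 1.39773e-06
Denominator: 0.0241422 + 0.0226806 + 3.83206e-06 + 1.39773e-06 = 0.046828
Responsibility of Group 2: 0.0226806 / 0.046828 ≈ 0.484

0.484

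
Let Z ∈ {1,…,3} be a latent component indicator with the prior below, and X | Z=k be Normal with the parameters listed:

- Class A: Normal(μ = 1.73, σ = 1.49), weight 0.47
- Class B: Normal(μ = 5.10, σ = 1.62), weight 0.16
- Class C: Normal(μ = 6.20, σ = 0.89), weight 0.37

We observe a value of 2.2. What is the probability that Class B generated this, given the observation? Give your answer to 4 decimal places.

0.0622

The responsibility of component k is π_k f_k(x) divided by Σ_j π_j f_j(x).
Normal densities:
  p_A = 0.254752
  p_B = 0.0496064
  p_C = 1.84188e-05
Multiply by the mixture weights:
  π_A·p_A = 0.47 × 0.254752 = 0.119733
  π_B·p_B = 0.16 × 0.0496064 = 0.00793702
  π_C·p_C = 0.37 × 1.84188e-05 = 6.81495e-06
Sum: 0.119733 + 0.00793702 + 6.81495e-06 = 0.127677
So the posterior for Class B is 0.00793702 / 0.127677 ≈ 0.0622.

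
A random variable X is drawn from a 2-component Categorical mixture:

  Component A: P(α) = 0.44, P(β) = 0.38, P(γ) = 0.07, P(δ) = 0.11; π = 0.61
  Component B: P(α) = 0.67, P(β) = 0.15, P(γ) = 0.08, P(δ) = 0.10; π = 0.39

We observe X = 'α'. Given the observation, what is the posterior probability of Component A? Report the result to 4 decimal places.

P(component k | x) = π_k·f_k(x) / marginal(x), where marginal(x) = Σ_j π_j·f_j(x).
Categorical probabilities:
  p_A = P(α | comp) = 0.44
  p_B = P(α | comp) = 0.67
Prior × likelihood for each component:
  π_A·p_A = 0.61 × 0.44 = 0.2684
  π_B·p_B = 0.39 × 0.67 = 0.2613
Sum: 0.2684 + 0.2613 = 0.5297
P(Component A | x) = 0.2684 / 0.5297 ≈ 0.5067

0.5067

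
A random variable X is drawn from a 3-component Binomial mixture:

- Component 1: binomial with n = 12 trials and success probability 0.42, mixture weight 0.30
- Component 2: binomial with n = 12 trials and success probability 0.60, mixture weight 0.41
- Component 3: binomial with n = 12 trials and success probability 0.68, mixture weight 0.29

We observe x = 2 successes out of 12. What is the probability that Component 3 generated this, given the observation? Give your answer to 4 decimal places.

0.0062

Posterior ∝ prior × likelihood, so P(k | x) ∝ w_k f_k(x); normalise over all components.
Component likelihoods at x = 2 successes out of 12:
  p_1 = 0.0501559
  p_2 = 0.00249142
  p_3 = 0.000343607
Multiply by the mixture weights:
  w_1·p_1 = 0.30 × 0.0501559 = 0.0150468
  w_2·p_2 = 0.41 × 0.00249142 = 0.00102148
  w_3·p_3 = 0.29 × 0.000343607 = 9.96459e-05
Normaliser: 0.0150468 + 0.00102148 + 9.96459e-05 = 0.0161679
Responsibility of Component 3: 9.96459e-05 / 0.0161679 ≈ 0.0062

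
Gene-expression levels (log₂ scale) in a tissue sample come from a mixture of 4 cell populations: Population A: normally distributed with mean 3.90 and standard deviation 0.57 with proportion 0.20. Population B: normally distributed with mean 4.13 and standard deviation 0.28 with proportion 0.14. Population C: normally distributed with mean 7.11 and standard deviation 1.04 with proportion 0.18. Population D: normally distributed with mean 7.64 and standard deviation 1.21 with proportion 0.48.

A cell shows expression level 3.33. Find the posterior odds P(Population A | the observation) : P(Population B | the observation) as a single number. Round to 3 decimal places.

The posterior odds equal the prior odds times the likelihood ratio: (P(Z=i)/P(Z=j))·(f_i(x)/f_j(x)).
Component likelihoods at x = 3.33:
  f_A = 0.42451
  f_B = 0.0240504
  f_C = 0.000519121
  f_D = 0.000579455
0.084902 / 0.00336705 ≈ 25.216

25.216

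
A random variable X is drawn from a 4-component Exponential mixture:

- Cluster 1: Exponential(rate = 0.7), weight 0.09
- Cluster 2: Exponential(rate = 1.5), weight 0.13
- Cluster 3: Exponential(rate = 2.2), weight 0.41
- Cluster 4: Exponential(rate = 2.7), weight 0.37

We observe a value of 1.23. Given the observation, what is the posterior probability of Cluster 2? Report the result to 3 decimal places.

0.200

The responsibility of component k is π_k f_k(x) divided by Σ_j π_j f_j(x).
Evaluate each component's likelihood at the observed value:
  f_1 = 0.295917
  f_2 = 0.237038
  f_3 = 0.146968
  f_4 = 0.0975151
Unnormalised posteriors:
  π_1·f_1 = 0.09 × 0.295917 = 0.0266326
  π_2·f_2 = 0.13 × 0.237038 = 0.0308149
  π_3·f_3 = 0.41 × 0.146968 = 0.0602567
  π_4·f_4 = 0.37 × 0.0975151 = 0.0360806
Denominator: 0.0266326 + 0.0308149 + 0.0602567 + 0.0360806 = 0.153785
So the posterior for Cluster 2 is 0.0308149 / 0.153785 ≈ 0.200.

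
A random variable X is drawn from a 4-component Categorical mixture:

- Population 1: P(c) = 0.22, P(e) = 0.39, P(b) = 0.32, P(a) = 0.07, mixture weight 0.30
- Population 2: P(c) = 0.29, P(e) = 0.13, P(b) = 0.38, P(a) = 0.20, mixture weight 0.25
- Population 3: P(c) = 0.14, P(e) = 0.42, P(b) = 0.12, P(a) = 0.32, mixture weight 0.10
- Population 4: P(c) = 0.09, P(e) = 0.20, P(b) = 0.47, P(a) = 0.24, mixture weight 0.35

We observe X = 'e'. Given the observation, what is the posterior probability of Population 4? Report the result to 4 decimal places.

0.2677

Apply Bayes' rule: the posterior for each component is proportional to its prior times its likelihood at x.
Categorical probabilities:
  L_1 = 0.39
  L_2 = 0.13
  L_3 = 0.42
  L_4 = 0.2
Prior × likelihood for each component:
  π_1·L_1 = 0.30 × 0.39 = 0.117
  π_2·L_2 = 0.25 × 0.13 = 0.0325
  π_3·L_3 = 0.10 × 0.42 = 0.042
  π_4·L_4 = 0.35 × 0.2 = 0.07
Marginal: 0.117 + 0.0325 + 0.042 + 0.07 = 0.2615
Responsibility of Population 4: 0.07 / 0.2615 ≈ 0.2677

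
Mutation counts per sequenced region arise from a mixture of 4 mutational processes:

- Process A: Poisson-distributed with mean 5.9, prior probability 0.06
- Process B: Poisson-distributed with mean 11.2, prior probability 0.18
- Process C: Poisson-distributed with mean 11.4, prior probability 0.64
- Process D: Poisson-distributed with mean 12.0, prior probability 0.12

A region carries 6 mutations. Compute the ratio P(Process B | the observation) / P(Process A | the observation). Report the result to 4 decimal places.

The posterior odds equal the prior odds times the likelihood ratio: (w_i/w_j)·(f_i(x)/f_j(x)).
Component likelihoods at x = 6 mutations:
  f_A = 0.160488
  f_B = 0.0374867
  f_C = 0.0341303
  f_D = 0.0254813
Odds = (0.18/0.06) × (0.0374867/0.160488) = 3 × 0.23358 ≈ 0.7007

0.7007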